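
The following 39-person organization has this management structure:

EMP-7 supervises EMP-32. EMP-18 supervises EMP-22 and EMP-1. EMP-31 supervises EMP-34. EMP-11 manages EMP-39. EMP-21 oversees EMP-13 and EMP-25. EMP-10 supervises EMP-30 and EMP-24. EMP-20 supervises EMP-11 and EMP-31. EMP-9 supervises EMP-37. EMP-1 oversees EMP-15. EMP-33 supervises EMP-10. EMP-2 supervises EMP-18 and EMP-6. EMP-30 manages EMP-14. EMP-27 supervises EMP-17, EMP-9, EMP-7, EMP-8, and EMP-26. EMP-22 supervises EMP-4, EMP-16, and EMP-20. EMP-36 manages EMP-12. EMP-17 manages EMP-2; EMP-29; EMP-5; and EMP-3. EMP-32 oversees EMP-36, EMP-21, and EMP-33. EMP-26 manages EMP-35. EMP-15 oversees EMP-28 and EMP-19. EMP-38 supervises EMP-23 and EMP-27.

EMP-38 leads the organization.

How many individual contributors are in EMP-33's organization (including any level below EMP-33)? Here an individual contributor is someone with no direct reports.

The people in EMP-33's organization with no one reporting to them are EMP-14, EMP-24. That is 2.

2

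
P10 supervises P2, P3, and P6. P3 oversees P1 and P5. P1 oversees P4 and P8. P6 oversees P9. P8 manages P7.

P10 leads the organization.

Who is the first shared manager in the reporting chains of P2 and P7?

P10

P2's chain of managers is P10. P7's chain of managers is P8, P1, P3, P10. The first manager that appears in both chains is P10.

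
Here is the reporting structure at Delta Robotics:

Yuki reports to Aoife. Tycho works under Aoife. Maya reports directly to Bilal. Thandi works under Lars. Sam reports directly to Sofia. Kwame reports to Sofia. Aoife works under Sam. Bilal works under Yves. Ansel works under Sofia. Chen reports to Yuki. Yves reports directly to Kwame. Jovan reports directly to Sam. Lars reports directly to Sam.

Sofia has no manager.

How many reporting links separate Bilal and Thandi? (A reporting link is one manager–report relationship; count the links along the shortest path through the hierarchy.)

Bilal is 3 levels below Sofia, and Thandi is 3 levels below Sofia (their lowest common manager). The shortest path runs up from Bilal to Sofia and back down to Thandi: 3 + 3 = 6 links.

6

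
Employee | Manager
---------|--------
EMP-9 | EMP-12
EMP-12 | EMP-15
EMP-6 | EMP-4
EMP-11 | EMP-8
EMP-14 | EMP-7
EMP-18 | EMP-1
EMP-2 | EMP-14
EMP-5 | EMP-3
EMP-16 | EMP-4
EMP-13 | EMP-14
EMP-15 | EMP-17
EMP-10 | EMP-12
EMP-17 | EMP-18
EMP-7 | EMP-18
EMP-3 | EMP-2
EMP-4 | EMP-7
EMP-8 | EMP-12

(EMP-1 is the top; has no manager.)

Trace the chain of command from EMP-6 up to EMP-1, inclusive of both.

EMP-6 -> EMP-4 -> EMP-7 -> EMP-18 -> EMP-1

EMP-6 reports to EMP-4. EMP-4 reports to EMP-7. EMP-7 reports to EMP-18. EMP-18 reports to EMP-1. EMP-1 is at the top.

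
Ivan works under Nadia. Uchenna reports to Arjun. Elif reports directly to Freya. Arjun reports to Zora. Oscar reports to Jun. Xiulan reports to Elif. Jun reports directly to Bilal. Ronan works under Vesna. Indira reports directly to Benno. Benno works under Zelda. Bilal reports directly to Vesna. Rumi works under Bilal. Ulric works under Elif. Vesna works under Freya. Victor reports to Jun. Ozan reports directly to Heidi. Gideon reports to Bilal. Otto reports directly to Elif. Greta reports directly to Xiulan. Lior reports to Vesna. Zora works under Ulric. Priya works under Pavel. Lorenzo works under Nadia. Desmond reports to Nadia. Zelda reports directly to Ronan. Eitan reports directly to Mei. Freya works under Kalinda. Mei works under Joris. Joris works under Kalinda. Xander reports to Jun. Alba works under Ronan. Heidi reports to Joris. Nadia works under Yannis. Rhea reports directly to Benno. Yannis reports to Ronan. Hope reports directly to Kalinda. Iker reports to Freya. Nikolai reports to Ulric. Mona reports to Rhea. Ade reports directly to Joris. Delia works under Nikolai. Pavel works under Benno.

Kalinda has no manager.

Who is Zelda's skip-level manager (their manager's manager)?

Zelda reports to Ronan, and Ronan reports to Vesna. So Zelda's skip-level manager is Vesna.

Vesna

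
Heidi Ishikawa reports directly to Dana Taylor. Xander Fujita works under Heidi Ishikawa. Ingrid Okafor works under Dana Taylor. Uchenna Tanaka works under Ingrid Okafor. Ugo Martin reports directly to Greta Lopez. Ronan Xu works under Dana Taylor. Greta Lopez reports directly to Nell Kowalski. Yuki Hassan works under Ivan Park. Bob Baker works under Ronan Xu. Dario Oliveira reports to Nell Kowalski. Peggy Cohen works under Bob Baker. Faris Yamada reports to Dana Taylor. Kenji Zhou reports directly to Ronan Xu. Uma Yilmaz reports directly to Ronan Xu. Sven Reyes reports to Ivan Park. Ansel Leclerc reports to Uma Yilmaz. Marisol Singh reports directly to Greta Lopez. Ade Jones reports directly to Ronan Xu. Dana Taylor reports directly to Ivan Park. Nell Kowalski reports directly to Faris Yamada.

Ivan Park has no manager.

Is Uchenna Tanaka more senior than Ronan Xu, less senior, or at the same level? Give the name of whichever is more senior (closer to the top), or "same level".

Uchenna Tanaka is 3 levels below Ivan Park; Ronan Xu is 2. Ronan Xu is higher.

Ronan Xu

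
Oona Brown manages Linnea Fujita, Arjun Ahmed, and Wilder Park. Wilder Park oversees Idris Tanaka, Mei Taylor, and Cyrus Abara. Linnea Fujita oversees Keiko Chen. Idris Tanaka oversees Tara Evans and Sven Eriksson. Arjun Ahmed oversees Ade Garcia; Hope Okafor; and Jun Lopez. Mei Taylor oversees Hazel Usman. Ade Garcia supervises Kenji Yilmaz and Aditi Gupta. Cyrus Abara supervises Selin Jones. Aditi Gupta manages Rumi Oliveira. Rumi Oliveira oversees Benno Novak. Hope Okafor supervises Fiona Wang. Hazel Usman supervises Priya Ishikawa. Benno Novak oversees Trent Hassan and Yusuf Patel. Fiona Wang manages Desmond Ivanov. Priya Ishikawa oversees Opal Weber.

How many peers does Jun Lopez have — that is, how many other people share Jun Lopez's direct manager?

Jun Lopez reports to Arjun Ahmed. Arjun Ahmed's other direct reports are Ade Garcia, Hope Okafor — 2 peers.

2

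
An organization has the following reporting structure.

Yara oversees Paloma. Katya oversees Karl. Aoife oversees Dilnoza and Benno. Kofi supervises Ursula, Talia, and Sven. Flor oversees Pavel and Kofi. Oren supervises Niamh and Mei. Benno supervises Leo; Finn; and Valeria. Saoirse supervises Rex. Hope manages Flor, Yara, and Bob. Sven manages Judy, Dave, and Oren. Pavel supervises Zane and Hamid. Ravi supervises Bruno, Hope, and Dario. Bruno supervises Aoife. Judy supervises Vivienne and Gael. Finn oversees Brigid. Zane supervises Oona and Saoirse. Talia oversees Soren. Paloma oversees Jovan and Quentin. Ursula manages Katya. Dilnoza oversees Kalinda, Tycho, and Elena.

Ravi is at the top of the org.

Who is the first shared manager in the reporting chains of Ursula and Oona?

Ursula's chain of managers is Kofi, Flor, Hope, Ravi. Oona's chain of managers is Zane, Pavel, Flor, Hope, Ravi. The first manager that appears in both chains is Flor.

Flor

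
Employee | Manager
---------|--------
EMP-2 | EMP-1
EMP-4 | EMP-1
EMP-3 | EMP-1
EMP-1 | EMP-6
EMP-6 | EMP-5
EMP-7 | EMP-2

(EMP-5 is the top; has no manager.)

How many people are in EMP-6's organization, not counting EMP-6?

5

EMP-6 directly manages EMP-1. Under EMP-1: EMP-4, EMP-3, EMP-2, EMP-7 (4). That's 5 in total.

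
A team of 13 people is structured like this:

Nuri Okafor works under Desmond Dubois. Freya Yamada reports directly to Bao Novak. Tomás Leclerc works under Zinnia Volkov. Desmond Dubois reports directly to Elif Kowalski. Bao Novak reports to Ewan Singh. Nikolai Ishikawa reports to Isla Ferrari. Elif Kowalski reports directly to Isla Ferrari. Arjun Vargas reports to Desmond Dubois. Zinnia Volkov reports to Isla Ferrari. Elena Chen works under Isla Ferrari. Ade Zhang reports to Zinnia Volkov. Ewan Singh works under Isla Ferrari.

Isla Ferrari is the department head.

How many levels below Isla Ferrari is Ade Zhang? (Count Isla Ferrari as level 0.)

Chain from Ade Zhang up to Isla Ferrari: Ade Zhang → Zinnia Volkov → Isla Ferrari. That is 2 steps up, so Ade Zhang is 2 levels below Isla Ferrari.

2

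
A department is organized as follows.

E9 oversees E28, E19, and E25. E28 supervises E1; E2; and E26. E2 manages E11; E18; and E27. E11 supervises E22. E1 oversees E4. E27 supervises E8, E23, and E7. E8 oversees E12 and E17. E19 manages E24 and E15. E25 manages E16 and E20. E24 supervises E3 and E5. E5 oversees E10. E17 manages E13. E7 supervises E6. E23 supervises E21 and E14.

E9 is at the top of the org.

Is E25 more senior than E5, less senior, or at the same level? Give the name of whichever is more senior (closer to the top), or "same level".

E25

E25 is 1 level below E9; E5 is 3. E25 is higher.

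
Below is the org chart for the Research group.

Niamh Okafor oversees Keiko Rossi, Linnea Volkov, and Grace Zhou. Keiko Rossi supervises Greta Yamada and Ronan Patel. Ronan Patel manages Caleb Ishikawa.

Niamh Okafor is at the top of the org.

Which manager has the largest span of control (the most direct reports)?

Niamh Okafor

Direct-report counts: Niamh Okafor has 3; Keiko Rossi has 2; Ronan Patel has 1. The largest is 3, held by Niamh Okafor.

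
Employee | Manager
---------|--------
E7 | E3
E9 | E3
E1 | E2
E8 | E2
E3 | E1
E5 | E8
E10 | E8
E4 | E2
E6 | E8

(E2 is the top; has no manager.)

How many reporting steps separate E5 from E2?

Chain from E5 up to E2: E5 → E8 → E2. That is 2 steps up, so E5 is 2 levels below E2.

2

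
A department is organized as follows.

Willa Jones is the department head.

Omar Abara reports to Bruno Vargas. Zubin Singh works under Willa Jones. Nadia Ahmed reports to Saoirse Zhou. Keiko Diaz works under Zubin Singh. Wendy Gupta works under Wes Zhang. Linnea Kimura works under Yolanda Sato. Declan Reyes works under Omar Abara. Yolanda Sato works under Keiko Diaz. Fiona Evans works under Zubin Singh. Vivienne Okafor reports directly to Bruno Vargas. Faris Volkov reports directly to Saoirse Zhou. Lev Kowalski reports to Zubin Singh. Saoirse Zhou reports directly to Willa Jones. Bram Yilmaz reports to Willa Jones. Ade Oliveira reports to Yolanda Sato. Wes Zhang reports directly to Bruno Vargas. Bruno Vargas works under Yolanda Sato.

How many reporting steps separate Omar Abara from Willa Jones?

5

Chain from Omar Abara up to Willa Jones: Omar Abara → Bruno Vargas → Yolanda Sato → Keiko Diaz → Zubin Singh → Willa Jones. That is 5 steps up, so Omar Abara is 5 levels below Willa Jones.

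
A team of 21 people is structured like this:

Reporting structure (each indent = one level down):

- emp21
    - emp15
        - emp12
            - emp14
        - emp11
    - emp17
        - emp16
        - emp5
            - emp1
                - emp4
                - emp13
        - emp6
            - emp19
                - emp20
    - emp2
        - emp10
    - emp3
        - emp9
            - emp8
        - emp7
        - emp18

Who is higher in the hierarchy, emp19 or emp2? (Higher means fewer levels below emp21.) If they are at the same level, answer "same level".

emp2

emp19 is 3 levels below emp21; emp2 is 1. emp2 is higher.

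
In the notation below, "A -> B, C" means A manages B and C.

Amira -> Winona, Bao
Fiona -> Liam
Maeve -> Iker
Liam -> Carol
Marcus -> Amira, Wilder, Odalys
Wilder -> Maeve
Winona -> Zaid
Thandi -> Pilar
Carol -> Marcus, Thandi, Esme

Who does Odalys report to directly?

Odalys reports directly to Marcus.

Marcus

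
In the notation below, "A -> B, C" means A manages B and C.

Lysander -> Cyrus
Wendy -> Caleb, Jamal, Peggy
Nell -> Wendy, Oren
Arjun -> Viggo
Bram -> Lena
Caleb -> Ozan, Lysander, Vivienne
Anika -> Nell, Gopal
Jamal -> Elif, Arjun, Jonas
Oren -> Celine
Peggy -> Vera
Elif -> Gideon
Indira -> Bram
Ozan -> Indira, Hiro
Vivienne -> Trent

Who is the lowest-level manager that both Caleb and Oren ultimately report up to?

Nell

Caleb's chain of managers is Wendy, Nell, Anika. Oren's chain of managers is Nell, Anika. The first manager that appears in both chains is Nell.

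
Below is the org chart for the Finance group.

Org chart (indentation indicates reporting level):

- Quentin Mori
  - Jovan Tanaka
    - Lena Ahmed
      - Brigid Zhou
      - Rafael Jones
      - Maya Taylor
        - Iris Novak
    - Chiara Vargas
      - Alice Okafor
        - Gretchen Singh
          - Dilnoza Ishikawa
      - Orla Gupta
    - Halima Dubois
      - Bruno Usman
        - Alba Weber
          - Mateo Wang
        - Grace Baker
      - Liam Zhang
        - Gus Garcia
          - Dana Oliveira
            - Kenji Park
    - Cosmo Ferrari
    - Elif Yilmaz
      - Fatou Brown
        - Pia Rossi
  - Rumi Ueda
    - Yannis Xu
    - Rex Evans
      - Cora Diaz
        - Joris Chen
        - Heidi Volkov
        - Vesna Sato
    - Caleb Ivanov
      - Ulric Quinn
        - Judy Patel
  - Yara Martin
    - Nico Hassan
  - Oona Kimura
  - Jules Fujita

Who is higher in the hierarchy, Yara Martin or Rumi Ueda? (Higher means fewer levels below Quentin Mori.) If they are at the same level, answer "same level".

same level

Both Yara Martin and Rumi Ueda are 1 level below Quentin Mori.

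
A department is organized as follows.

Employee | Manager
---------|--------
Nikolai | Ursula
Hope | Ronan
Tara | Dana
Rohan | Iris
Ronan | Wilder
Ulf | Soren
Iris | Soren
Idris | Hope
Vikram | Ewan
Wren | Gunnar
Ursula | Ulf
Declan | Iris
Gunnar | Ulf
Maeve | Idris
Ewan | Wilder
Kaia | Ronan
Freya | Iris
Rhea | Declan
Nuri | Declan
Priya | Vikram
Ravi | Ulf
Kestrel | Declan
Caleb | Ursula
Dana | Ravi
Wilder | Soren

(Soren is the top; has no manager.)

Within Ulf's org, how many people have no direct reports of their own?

The people in Ulf's organization with no one reporting to them are Wren, Tara, Nikolai, Caleb. That is 4.

4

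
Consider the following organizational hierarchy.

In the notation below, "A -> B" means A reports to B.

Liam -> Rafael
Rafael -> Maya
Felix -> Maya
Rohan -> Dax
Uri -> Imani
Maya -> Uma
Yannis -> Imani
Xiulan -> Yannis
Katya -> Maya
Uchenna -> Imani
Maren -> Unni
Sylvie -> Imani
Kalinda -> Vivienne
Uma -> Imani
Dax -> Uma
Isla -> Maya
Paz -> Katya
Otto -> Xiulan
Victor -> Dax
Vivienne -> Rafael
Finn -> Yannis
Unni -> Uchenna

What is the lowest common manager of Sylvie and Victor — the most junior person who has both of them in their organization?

Imani

Sylvie's chain of managers is Imani. Victor's chain of managers is Dax, Uma, Imani. The first manager that appears in both chains is Imani.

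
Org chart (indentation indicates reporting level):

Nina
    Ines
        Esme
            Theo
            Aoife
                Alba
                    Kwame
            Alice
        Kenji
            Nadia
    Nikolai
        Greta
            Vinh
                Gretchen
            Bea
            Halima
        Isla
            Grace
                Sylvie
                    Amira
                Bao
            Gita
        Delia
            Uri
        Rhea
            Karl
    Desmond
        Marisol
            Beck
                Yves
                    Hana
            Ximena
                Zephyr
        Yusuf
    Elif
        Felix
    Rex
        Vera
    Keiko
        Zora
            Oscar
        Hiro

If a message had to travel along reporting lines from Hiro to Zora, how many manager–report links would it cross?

Hiro is 1 level below Keiko, and Zora is 1 level below Keiko (their lowest common manager). The shortest path runs up from Hiro to Keiko and back down to Zora: 1 + 1 = 2 links.

2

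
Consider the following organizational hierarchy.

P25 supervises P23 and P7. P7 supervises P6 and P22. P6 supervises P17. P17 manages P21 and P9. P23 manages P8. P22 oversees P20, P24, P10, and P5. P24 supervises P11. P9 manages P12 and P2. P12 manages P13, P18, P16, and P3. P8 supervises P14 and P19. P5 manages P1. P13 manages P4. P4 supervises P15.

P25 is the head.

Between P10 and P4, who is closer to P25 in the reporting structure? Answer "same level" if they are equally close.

P10 is 3 levels below P25; P4 is 7. P10 is higher.

P10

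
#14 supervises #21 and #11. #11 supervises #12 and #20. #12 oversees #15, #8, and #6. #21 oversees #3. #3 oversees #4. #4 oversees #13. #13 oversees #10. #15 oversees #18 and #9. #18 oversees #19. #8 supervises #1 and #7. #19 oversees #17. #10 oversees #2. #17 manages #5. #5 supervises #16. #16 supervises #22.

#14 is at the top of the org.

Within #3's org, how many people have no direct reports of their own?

1

The only person in #3's organization with no one reporting to them is #2. That is 1.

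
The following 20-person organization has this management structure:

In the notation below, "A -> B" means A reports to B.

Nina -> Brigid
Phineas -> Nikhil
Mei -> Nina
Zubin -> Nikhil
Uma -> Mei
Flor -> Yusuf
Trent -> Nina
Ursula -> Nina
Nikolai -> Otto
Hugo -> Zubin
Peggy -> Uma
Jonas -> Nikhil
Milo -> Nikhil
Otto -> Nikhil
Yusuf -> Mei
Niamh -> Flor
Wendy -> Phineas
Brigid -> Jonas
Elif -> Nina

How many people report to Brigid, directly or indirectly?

10

Brigid directly manages Nina. Under Nina: Ursula, Trent, Elif, Mei, Yusuf, Flor, Niamh, Uma, Peggy (9). That's 10 in total.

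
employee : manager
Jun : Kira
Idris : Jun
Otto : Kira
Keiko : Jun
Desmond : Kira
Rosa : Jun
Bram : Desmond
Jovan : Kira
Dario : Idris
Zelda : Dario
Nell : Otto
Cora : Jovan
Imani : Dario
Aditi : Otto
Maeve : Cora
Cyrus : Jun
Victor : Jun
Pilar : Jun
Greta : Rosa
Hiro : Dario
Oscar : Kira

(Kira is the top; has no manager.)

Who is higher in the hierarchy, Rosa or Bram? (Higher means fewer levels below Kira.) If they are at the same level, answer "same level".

same level

Both Rosa and Bram are 2 levels below Kira.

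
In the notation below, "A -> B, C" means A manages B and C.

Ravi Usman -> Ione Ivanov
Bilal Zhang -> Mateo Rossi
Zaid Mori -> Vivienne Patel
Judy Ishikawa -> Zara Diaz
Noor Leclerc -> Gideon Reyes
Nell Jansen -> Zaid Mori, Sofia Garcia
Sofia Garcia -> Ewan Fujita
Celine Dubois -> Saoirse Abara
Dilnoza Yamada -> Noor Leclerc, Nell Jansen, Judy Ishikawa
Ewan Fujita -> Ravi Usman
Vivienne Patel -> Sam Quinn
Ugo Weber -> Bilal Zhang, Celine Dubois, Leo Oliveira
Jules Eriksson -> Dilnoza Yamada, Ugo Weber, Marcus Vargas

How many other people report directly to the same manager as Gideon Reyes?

0

Gideon Reyes reports to Noor Leclerc, and Noor Leclerc has no other direct reports. Gideon Reyes has 0 peers.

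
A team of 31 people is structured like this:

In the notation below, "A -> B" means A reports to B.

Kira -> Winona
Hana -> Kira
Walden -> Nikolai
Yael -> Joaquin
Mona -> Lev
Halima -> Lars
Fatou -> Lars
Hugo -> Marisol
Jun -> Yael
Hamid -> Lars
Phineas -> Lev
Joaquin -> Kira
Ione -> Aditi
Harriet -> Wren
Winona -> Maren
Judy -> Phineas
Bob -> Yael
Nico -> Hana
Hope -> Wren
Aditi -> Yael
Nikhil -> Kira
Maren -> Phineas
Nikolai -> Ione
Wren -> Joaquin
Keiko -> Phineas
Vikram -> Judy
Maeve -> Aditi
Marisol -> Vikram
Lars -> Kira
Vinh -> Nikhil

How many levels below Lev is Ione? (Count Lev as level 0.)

Chain from Ione up to Lev: Ione → Aditi → Yael → Joaquin → Kira → Winona → Maren → Phineas → Lev. That is 8 steps up, so Ione is 8 levels below Lev.

8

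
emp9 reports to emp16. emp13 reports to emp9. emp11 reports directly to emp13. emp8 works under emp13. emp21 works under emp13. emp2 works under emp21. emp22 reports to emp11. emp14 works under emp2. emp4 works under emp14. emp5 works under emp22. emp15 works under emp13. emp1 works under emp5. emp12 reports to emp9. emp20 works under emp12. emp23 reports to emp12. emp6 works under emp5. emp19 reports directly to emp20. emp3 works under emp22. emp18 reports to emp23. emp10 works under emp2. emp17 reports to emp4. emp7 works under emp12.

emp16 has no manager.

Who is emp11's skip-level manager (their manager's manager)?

emp11 reports to emp13, and emp13 reports to emp9. So emp11's skip-level manager is emp9.

emp9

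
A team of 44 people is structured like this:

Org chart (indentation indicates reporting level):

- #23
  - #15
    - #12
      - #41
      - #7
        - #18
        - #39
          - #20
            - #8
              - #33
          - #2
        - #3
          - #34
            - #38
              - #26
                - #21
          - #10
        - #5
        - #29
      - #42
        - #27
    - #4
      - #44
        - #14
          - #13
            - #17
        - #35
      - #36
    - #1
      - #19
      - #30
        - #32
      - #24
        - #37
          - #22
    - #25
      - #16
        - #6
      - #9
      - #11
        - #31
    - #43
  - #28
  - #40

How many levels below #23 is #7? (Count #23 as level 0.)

Chain from #7 up to #23: #7 → #12 → #15 → #23. That is 3 steps up, so #7 is 3 levels below #23.

3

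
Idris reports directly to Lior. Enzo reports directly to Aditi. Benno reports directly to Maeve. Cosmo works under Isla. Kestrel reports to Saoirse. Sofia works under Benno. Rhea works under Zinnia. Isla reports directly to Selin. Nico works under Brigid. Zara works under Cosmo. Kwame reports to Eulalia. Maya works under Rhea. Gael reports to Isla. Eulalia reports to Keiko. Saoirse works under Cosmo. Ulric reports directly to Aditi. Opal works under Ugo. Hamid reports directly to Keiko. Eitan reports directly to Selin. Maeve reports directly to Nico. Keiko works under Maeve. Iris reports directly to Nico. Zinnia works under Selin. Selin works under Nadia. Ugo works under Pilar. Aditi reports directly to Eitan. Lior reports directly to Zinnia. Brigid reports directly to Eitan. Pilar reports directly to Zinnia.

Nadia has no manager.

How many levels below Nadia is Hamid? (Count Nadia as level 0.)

7

Chain from Hamid up to Nadia: Hamid → Keiko → Maeve → Nico → Brigid → Eitan → Selin → Nadia. That is 7 steps up, so Hamid is 7 levels below Nadia.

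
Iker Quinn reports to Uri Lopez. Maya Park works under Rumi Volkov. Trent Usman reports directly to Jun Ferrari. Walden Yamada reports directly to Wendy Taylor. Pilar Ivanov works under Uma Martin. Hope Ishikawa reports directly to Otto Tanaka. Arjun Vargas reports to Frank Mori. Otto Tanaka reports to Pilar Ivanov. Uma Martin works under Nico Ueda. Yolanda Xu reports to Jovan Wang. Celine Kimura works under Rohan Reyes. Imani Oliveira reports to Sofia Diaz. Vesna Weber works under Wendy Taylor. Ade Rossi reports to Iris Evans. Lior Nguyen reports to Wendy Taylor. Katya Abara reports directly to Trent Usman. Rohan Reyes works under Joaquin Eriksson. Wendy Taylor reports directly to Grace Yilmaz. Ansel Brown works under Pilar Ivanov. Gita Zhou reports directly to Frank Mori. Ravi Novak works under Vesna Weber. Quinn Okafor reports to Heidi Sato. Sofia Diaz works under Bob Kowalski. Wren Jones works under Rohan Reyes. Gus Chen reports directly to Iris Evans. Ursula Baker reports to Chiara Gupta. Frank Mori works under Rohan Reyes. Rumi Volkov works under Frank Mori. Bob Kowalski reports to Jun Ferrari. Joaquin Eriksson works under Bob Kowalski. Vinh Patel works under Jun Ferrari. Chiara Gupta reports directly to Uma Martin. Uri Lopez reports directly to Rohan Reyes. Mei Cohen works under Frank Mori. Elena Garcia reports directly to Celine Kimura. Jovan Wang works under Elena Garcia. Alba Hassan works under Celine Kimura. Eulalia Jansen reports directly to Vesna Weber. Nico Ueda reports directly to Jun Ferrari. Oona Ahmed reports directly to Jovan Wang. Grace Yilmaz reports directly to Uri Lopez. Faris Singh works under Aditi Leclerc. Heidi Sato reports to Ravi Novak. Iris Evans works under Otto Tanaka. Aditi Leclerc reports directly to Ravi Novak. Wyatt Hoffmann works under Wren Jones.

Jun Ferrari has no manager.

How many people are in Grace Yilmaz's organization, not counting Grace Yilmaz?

Grace Yilmaz directly manages Wendy Taylor. Under Wendy Taylor: Walden Yamada, Lior Nguyen, Vesna Weber, Eulalia Jansen, Ravi Novak, Heidi Sato, Quinn Okafor, Aditi Leclerc, Faris Singh (9). That's 10 in total.

10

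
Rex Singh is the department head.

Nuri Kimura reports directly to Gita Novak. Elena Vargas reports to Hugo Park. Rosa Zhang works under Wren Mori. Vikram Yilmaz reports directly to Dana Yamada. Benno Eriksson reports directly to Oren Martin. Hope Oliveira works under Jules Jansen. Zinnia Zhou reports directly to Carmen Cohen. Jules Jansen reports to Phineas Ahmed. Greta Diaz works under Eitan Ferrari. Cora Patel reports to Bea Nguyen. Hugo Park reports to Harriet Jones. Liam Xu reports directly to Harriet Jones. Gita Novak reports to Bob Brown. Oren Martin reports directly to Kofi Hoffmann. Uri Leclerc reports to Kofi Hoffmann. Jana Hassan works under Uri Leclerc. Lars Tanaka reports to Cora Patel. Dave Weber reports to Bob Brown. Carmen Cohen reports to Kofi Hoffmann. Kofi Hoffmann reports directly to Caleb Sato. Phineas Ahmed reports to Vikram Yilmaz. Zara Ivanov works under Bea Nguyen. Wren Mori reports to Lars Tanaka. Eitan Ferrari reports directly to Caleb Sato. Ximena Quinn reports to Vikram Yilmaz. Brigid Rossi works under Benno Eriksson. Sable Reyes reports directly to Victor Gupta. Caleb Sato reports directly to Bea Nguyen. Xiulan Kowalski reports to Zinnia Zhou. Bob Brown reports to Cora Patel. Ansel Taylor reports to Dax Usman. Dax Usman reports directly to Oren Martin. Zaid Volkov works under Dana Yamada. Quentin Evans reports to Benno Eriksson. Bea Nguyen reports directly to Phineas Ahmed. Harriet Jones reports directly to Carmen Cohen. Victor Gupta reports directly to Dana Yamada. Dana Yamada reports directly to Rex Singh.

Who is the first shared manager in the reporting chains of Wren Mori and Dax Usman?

Wren Mori's chain of managers is Lars Tanaka, Cora Patel, Bea Nguyen, Phineas Ahmed, Vikram Yilmaz, Dana Yamada, Rex Singh. Dax Usman's chain of managers is Oren Martin, Kofi Hoffmann, Caleb Sato, Bea Nguyen, Phineas Ahmed, Vikram Yilmaz, Dana Yamada, Rex Singh. The first manager that appears in both chains is Bea Nguyen.

Bea Nguyen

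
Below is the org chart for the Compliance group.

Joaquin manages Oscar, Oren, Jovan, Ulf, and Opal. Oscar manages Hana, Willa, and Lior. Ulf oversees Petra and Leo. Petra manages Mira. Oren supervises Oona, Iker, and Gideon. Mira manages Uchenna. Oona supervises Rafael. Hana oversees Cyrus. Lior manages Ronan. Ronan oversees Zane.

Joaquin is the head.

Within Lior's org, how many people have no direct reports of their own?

The only person in Lior's organization with no one reporting to them is Zane. That is 1.

1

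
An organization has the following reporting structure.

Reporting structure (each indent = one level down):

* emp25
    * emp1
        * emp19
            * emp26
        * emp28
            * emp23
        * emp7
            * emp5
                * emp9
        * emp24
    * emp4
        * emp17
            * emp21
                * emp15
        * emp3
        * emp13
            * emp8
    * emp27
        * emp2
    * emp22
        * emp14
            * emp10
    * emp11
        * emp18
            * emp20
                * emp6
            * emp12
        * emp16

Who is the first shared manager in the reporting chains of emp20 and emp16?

emp11

emp20's chain of managers is emp18, emp11, emp25. emp16's chain of managers is emp11, emp25. The first manager that appears in both chains is emp11.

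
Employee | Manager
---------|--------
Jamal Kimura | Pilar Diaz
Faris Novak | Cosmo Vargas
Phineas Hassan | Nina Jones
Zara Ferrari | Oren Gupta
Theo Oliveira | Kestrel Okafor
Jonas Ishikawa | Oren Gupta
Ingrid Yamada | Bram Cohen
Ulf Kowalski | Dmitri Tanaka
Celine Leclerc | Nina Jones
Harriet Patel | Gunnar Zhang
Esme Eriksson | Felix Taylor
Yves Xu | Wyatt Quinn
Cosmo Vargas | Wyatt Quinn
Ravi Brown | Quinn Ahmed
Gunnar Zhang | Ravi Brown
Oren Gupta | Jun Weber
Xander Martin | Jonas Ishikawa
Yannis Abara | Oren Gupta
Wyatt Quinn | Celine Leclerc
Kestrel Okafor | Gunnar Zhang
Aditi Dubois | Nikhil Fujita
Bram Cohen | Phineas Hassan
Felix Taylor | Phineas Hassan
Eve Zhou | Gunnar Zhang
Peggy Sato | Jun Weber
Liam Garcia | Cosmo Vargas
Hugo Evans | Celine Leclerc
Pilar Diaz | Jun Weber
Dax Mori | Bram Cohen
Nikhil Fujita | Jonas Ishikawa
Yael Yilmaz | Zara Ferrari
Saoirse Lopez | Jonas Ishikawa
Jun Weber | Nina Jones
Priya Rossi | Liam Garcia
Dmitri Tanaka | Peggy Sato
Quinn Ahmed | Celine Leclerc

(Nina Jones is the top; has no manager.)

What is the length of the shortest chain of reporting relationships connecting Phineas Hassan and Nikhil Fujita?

5

Phineas Hassan is 1 level below Nina Jones, and Nikhil Fujita is 4 levels below Nina Jones (their lowest common manager). The shortest path runs up from Phineas Hassan to Nina Jones and back down to Nikhil Fujita: 1 + 4 = 5 links.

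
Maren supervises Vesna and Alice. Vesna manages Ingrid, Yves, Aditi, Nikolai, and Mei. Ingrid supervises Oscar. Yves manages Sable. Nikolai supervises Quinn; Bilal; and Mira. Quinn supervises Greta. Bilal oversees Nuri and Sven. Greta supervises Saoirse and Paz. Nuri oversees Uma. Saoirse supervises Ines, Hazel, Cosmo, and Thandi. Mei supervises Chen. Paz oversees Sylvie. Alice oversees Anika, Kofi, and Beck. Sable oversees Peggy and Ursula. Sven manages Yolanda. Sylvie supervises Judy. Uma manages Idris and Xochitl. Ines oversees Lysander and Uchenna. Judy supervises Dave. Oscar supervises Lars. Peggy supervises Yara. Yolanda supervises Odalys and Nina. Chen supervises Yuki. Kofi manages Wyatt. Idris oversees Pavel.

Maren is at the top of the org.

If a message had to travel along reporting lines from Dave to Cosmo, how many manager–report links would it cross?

Dave is 4 levels below Greta, and Cosmo is 2 levels below Greta (their lowest common manager). The shortest path runs up from Dave to Greta and back down to Cosmo: 4 + 2 = 6 links.

6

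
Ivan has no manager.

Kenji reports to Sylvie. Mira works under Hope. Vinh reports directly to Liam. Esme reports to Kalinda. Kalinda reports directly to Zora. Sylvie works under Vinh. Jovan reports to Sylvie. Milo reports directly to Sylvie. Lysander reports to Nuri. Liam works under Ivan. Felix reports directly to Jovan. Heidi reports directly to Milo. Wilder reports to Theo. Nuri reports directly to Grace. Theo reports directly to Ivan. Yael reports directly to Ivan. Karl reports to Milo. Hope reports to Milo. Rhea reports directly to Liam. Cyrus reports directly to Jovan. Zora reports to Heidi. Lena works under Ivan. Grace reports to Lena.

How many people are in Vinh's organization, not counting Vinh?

Vinh directly manages Sylvie. Under Sylvie: Kenji, Jovan, Cyrus, Felix, Milo, Karl, Hope, Mira, Heidi, Zora, Kalinda, Esme (12). That's 13 in total.

13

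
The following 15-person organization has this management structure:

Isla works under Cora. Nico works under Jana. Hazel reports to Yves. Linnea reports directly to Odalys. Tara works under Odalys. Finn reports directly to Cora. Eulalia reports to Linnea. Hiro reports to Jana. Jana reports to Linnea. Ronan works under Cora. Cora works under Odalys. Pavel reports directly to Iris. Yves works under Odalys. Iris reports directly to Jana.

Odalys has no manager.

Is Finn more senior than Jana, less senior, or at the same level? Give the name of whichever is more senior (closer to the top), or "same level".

same level

Both Finn and Jana are 2 levels below Odalys.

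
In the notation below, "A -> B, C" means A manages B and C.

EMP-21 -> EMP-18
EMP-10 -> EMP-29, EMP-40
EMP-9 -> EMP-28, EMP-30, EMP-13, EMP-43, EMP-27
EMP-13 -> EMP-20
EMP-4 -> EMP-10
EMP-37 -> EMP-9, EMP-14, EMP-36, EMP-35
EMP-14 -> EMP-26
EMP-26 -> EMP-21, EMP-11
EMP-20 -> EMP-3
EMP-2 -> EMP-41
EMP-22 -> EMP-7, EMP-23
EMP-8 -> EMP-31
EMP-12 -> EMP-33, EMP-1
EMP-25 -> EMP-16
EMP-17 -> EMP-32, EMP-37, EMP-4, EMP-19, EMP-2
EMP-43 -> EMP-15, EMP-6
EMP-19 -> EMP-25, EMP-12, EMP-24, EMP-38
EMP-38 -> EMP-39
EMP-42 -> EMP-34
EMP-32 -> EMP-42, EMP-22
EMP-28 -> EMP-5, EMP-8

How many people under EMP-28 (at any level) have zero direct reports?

The people in EMP-28's organization with no one reporting to them are EMP-31, EMP-5. That is 2.

2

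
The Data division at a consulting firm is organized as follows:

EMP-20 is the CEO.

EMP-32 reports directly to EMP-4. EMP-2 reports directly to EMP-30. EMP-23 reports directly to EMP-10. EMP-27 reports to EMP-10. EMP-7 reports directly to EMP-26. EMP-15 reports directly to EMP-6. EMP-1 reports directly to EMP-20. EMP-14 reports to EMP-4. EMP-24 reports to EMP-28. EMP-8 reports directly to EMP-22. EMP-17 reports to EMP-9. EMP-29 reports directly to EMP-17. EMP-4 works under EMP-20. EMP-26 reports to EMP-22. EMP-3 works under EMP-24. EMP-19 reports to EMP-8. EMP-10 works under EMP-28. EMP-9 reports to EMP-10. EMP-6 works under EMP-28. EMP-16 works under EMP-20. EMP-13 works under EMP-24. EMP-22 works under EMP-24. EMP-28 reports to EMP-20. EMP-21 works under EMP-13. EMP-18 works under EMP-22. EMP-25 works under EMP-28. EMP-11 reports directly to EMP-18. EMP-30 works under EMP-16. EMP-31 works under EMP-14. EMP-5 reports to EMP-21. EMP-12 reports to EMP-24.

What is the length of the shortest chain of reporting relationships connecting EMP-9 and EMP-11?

6

EMP-9 is 2 levels below EMP-28, and EMP-11 is 4 levels below EMP-28 (their lowest common manager). The shortest path runs up from EMP-9 to EMP-28 and back down to EMP-11: 2 + 4 = 6 links.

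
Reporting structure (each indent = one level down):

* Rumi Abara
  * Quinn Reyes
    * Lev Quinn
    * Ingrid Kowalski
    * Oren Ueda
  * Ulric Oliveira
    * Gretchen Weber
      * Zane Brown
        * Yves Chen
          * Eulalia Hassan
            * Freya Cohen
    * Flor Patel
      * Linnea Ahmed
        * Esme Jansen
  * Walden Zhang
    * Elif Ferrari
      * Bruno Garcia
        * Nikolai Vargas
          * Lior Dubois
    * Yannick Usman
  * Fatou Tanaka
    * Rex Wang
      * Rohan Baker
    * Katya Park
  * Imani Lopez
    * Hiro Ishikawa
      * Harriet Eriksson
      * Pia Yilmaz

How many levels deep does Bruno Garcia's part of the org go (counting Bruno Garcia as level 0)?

2

The longest chain under Bruno Garcia runs Bruno Garcia → Nikolai Vargas → Lior Dubois, which is 2 levels below Bruno Garcia.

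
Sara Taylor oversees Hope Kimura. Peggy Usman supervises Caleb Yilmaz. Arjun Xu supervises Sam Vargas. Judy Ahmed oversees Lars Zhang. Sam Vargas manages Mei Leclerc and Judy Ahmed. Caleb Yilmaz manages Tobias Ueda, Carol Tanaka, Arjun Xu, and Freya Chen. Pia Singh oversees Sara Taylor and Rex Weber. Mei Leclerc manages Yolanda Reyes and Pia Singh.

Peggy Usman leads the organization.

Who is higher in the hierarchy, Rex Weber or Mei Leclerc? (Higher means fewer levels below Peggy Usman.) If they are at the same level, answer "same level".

Mei Leclerc

Rex Weber is 6 levels below Peggy Usman; Mei Leclerc is 4. Mei Leclerc is higher.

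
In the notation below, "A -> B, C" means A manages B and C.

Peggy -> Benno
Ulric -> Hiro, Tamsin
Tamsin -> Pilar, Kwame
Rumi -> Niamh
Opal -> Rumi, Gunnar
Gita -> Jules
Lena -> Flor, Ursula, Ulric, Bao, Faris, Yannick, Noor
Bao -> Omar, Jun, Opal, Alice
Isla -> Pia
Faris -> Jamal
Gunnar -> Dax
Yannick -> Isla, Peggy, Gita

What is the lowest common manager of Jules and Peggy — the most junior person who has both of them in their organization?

Jules's chain of managers is Gita, Yannick, Lena. Peggy's chain of managers is Yannick, Lena. The first manager that appears in both chains is Yannick.

Yannick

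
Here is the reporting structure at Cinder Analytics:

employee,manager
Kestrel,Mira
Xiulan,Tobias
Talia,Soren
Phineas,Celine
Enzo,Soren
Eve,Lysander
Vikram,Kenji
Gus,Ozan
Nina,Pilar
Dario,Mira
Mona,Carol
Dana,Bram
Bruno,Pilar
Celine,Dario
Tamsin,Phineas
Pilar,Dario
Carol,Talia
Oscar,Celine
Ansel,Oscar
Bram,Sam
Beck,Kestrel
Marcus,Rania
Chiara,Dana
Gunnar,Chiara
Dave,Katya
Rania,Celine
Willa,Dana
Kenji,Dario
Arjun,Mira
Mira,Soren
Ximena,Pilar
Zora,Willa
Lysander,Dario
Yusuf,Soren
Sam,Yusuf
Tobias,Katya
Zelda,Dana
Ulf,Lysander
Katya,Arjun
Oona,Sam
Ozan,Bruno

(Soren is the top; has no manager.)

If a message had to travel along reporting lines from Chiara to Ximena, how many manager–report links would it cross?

9

Chiara is 5 levels below Soren, and Ximena is 4 levels below Soren (their lowest common manager). The shortest path runs up from Chiara to Soren and back down to Ximena: 5 + 4 = 9 links.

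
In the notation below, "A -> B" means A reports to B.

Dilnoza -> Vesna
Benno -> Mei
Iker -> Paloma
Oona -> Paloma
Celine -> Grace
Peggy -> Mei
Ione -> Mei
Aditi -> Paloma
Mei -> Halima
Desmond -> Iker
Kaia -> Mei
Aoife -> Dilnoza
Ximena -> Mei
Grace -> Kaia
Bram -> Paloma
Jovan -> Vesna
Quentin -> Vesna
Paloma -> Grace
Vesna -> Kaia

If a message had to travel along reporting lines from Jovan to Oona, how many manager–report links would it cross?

5

Jovan is 2 levels below Kaia, and Oona is 3 levels below Kaia (their lowest common manager). The shortest path runs up from Jovan to Kaia and back down to Oona: 2 + 3 = 5 links.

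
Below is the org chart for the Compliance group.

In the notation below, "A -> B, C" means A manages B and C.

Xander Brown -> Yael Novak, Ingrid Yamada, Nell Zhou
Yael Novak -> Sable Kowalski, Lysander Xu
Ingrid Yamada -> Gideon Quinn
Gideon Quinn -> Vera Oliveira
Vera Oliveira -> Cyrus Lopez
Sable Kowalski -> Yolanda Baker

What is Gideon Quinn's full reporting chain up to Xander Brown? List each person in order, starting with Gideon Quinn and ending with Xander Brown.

Gideon Quinn -> Ingrid Yamada -> Xander Brown

Gideon Quinn reports to Ingrid Yamada. Ingrid Yamada reports to Xander Brown. Xander Brown is at the top.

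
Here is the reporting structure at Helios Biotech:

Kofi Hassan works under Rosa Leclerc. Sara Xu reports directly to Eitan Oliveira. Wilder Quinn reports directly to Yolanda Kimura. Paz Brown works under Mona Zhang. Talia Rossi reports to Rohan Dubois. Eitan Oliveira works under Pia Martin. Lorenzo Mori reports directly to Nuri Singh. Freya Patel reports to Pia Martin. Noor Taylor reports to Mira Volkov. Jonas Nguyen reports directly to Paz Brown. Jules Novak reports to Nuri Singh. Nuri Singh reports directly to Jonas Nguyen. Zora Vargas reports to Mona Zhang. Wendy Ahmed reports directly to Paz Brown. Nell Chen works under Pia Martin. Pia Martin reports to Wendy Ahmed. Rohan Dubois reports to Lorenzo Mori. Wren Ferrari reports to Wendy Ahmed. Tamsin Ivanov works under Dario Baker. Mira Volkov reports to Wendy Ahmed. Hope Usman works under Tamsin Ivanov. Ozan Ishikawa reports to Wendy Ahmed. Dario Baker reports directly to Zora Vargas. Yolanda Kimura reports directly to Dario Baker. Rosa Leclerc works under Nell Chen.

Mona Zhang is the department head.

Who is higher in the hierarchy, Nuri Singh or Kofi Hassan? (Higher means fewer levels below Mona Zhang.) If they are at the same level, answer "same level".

Nuri Singh is 3 levels below Mona Zhang; Kofi Hassan is 6. Nuri Singh is higher.

Nuri Singh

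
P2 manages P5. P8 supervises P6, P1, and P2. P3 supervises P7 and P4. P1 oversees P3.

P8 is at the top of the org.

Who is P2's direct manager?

P2 reports directly to P8.

P8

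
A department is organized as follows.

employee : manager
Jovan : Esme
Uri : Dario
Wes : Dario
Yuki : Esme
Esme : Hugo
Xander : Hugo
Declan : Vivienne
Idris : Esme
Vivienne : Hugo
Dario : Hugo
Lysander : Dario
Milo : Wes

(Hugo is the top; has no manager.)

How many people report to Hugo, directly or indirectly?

12

Hugo directly manages Dario, Esme, Vivienne, Xander. Under Dario: Uri, Lysander, Wes, Milo (4). Under Esme: Jovan, Yuki, Idris (3). Under Vivienne: Declan (1). Xander has no reports. So Hugo's organization is 4 direct reports plus everyone under them: 5 + 4 + 2 + 1 = 12.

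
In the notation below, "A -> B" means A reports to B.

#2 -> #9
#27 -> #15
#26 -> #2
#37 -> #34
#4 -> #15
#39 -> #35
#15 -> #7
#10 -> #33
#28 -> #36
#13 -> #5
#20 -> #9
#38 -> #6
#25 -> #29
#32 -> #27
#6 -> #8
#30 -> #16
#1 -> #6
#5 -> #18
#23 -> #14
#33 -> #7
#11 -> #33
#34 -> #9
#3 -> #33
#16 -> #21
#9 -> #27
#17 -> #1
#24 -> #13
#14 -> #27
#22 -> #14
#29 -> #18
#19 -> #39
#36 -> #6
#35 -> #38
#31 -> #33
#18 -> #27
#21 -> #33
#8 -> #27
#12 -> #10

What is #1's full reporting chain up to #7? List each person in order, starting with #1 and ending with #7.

#1 reports to #6. #6 reports to #8. #8 reports to #27. #27 reports to #15. #15 reports to #7. #7 is at the top.

#1 -> #6 -> #8 -> #27 -> #15 -> #7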